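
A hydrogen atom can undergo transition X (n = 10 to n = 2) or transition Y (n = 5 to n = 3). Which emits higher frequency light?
10 → 2

Calculate the energy for each transition:

Transition 10 → 2:
ΔE₁ = |E_2 - E_10| = |-13.6057/2² - (-13.6057/10²)|
ΔE₁ = |-3.401425000000 - (-0.136057000000)| = 3.265368000 eV

Transition 5 → 3:
ΔE₂ = |E_3 - E_5| = |-13.6057/3² - (-13.6057/5²)|
ΔE₂ = |-1.511744444444 - (-0.544228000000)| = 0.967516444 eV

Since 3.265368000 eV > 0.967516444 eV, the transition 10 → 2 emits the more energetic photon.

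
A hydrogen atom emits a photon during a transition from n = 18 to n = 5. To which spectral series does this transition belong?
Pfund series

The spectral series in hydrogen are named based on the final (lower) energy level:
- Lyman series: n_final = 1 (ultraviolet)
- Balmer series: n_final = 2 (visible/near-UV)
- Paschen series: n_final = 3 (infrared)
- Brackett series: n_final = 4 (infrared)
- Pfund series: n_final = 5 (far infrared)

Since this transition ends at n = 5, it belongs to the Pfund series.

For reference, this 18 → 5 line has photon energy
ΔE = 13.6057 eV × (1/5² - 1/18²) = 0.50223509877 eV,
corresponding to wavelength λ = hc/ΔE = 1239.84 eV·nm / 0.50223509877 eV = 2468.64467 nm in the far infrared region.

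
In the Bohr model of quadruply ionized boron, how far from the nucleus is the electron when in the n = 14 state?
2.0744 nm (or 20.7437 Å)

The Bohr radius formula is:
r_n = n² a₀ / Z

where a₀ = 0.0529177 nm is the Bohr radius.

For B⁴⁺ (Z = 5) at n = 14:
r_14 = 14² × 0.0529177 nm / 5
r_14 = 196 × 0.0529177 nm / 5
r_14 = 10.37187 nm / 5
r_14 = 2.0744 nm

The electron orbits at approximately 2.0744 nm from the nucleus.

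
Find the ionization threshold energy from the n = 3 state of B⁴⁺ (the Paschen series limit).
37.794 eV

The series limit corresponds to the transition from n = ∞ to n = 3.
This is the highest energy (shortest wavelength) transition in the Paschen series.

E_∞ = 0 eV
E_3 = -13.6057 × 5² / 3² = -37.794 eV

Energy at series limit:
ΔE = E_∞ - E_3 = 0 - (-37.794) = 37.794 eV

This energy equals the ionization energy from the n = 3 state of B⁴⁺.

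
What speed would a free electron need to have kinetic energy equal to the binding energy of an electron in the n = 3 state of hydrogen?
7.2923e+05 m/s (or 0.243% of c)

The binding energy at n = 3 for hydrogen is:
E_3 = -13.6057/3² = -1.5117444 eV
|E_3| = 1.5117444 eV

Convert to Joules:
KE = 1.5117444 eV × (1.602177 × 10⁻¹⁹ J/eV) = 2.422082e-19 J

Using KE = ½mv²:
v = √(2·KE/m_e)
v = √(2 × 2.422082e-19 J / 9.10938 × 10⁻³¹ kg)
v = 7.2923e+05 m/s

This is approximately 0.243% the speed of light.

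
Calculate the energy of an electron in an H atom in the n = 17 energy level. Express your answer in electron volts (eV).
-0.047079 eV

The energy levels of a hydrogen-like atom are given by:
E_n = -13.6057 eV / n²

For n = 17:
E_17 = -13.6057 eV / 17²
E_17 = -13.6057 eV / 289
E_17 = -0.047079 eV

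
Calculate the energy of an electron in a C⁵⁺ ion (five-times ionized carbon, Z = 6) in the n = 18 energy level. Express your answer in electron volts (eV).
-1.511744 eV

The energy levels of a hydrogen-like atom are given by:
E_n = -13.6057 Z² / n² eV  (with Z = 6 for C⁵⁺)

For n = 18:
E_18 = -13.6057 × 6² / 18²
E_18 = -13.6057 × 36 / 324
E_18 = -1.511744 eV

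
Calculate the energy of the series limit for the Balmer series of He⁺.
13.60570 eV

The series limit corresponds to the transition from n = ∞ to n = 2.
This is the highest energy (shortest wavelength) transition in the Balmer series.

E_∞ = 0 eV
E_2 = -13.6057 × 2² / 2² = -13.60570 eV

Energy at series limit:
ΔE = E_∞ - E_2 = 0 - (-13.60570) = 13.60570 eV

This energy equals the ionization energy from the n = 2 state of He⁺.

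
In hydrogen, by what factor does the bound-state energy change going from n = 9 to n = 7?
1.65

Using E_n = -13.6057 Z² / n² eV with Z = 1:

E_7 = -13.6057 / 7² = -13.6057 / 49 = -0.27766735 eV
E_9 = -13.6057 / 9² = -13.6057 / 81 = -0.16797160 eV

The ratio is:
E_7/E_9 = (-0.27766735) / (-0.16797160)
E_7/E_9 = (-13.6057/49) / (-13.6057/81)
E_7/E_9 = 81/49
E_7/E_9 = 1.65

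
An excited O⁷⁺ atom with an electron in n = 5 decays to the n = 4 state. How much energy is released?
19.59 eV

The energy levels are E_n = -13.6057 Z² eV / n².

Energy at n = 5: E_5 = -13.6057 × 8² / 5² = -34.83059 eV
Energy at n = 4: E_4 = -13.6057 × 8² / 4² = -54.42280 eV

For emission (electron falling to lower state), the photon energy is:
E_photon = E_5 - E_4 = |-34.83059 - (-54.42280)|
E_photon = 19.59 eV

This energy is carried away by the emitted photon.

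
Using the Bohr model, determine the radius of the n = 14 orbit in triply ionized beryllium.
2.5930 nm (or 25.9297 Å)

The Bohr radius formula is:
r_n = n² a₀ / Z

where a₀ = 0.0529177 nm is the Bohr radius.

For Be³⁺ (Z = 4) at n = 14:
r_14 = 14² × 0.0529177 nm / 4
r_14 = 196 × 0.0529177 nm / 4
r_14 = 10.37187 nm / 4
r_14 = 2.5930 nm

The electron orbits at approximately 2.5930 nm from the nucleus.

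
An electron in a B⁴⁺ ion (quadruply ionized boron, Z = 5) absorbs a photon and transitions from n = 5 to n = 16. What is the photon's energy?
12.2770 eV

The energy levels of a hydrogen-like atom are E_n = -13.6057 Z² eV / n².

Energy at n = 5: E_5 = -13.6057 × 5² / 5² = -13.6057000 eV
Energy at n = 16: E_16 = -13.6057 × 5² / 16² = -1.3286816 eV

The excitation energy is the difference:
ΔE = E_16 - E_5
ΔE = -1.3286816 - (-13.6057000)
ΔE = 12.2770 eV

Since this is positive, energy must be absorbed (photon absorption).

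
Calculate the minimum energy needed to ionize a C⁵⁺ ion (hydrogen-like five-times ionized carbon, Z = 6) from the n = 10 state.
4.898052 eV

The ionization energy is the energy needed to remove the electron completely (n → ∞).

For a hydrogen-like ion with Z = 6, E_n = -13.6057 Z² / n² eV.

At n = 10: E_10 = -13.6057 × 6² / 10² = -4.898052000 eV
At n = ∞: E_∞ = 0 eV

Ionization energy = E_∞ - E_10 = 0 - (-4.898052000) = 4.898052000 eV
Ionization energy ≈ 4.898052 eV

This is also called the binding energy of the electron in state n = 10.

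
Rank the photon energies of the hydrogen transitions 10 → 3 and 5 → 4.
10 → 3

Calculate the energy for each transition:

Transition 10 → 3:
ΔE₁ = |E_3 - E_10| = |-13.6057/3² - (-13.6057/10²)|
ΔE₁ = |-1.511744444 - (-0.136057000)| = 1.375687 eV

Transition 5 → 4:
ΔE₂ = |E_4 - E_5| = |-13.6057/4² - (-13.6057/5²)|
ΔE₂ = |-0.850356250 - (-0.544228000)| = 0.306128 eV

Since 1.375687 eV > 0.306128 eV, the transition 10 → 3 emits the more energetic photon.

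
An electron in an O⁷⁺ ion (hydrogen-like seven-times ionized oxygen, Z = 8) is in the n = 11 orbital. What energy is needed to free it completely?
7.1964 eV

The ionization energy is the energy needed to remove the electron completely (n → ∞).

For a hydrogen-like ion with Z = 8, E_n = -13.6057 Z² / n² eV.

At n = 11: E_11 = -13.6057 × 8² / 11² = -7.1964033 eV
At n = ∞: E_∞ = 0 eV

Ionization energy = E_∞ - E_11 = 0 - (-7.1964033) = 7.1964033 eV
Ionization energy ≈ 7.1964 eV

This is also called the binding energy of the electron in state n = 11.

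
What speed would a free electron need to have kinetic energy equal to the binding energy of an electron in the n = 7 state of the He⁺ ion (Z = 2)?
6.251e+05 m/s (or 0.208% of c)

The binding energy at n = 7 for He⁺ is:
E_7 = -13.6057 × 2²/7² = -1.110669 eV
|E_7| = 1.110669 eV

Convert to Joules:
KE = 1.110669 eV × (1.602177 × 10⁻¹⁹ J/eV) = 1.77949e-19 J

Using KE = ½mv²:
v = √(2·KE/m_e)
v = √(2 × 1.77949e-19 J / 9.10938 × 10⁻³¹ kg)
v = 6.251e+05 m/s

This is approximately 0.208% the speed of light.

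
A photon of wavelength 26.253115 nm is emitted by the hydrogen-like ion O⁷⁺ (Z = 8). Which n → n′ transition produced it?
n = 11 → n = 4

First, find the photon energy from the wavelength (hc = 1239.84 eV·nm):
E = hc/λ = 1239.84 eV·nm / 26.253115 nm = 47.226396 eV

The energy levels of O⁷⁺ satisfy E_n = -13.6057 × 8² / n² eV, so an emission n_i → n_f releases
ΔE = 13.6057 × 8² × (1/n_f² − 1/n_i²) eV.

Setting ΔE equal to the photon energy:
1/n_f² − 1/n_i² = 47.226396 / (13.6057 × 8²) = 0.054235536

Since 1/n_i² must be positive, we need 1/n_f² > 0.054235536, i.e. n_f ≤ 4. For each allowed n_f, solve n_i = (1/n_f² − 0.054235536)^(−1/2) and check whether it is a whole number:
  n_f = 1: 1/n_i² = 1.000000000 − 0.054235536 = 0.945764464 → n_i = 1.028  (not an integer) ✗
  n_f = 2: 1/n_i² = 0.250000000 − 0.054235536 = 0.195764464 → n_i = 2.260  (not an integer) ✗
  n_f = 3: 1/n_i² = 0.111111111 − 0.054235536 = 0.056875575 → n_i = 4.193  (not an integer) ✗
  n_f = 4: 1/n_i² = 0.062500000 − 0.054235536 = 0.008264464 → n_i = 11.000  → integer, n_i = 11 ✓

Only n_f = 4 gives an integer upper level, n_i = 11.

The transition is from n = 11 to n = 4 (emission).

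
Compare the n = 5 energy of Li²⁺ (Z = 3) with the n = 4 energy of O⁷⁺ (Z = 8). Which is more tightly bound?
O⁷⁺ at n = 4 (E = -54.4228 eV)

Using E_n = -13.6057 Z² / n² eV:

Li²⁺ (Z = 3) at n = 5:
E = -13.6057 × 3² / 5² = -13.6057 × 9 / 25 = -4.8980520 eV

O⁷⁺ (Z = 8) at n = 4:
E = -13.6057 × 8² / 4² = -13.6057 × 64 / 16 = -54.4228000 eV

Since -54.4228000 eV < -4.8980520 eV,
O⁷⁺ at n = 4 is more tightly bound (requires more energy to ionize).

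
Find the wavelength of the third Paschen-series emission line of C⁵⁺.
30.376 nm

The lines of a series are numbered from the longest wavelength (smallest ΔE) outward; the third line is the transition from n = n_f + 3 to n_f.
The Paschen series has all transitions ending at n_f = 3.

For C⁵⁺ (Z = 6), the third line (γ-line) is the jump from n = 6 to n = 3:
E_6 = -13.6057 × 6² / 6² = -13.60570 eV
E_3 = -13.6057 × 6² / 3² = -54.42280 eV
ΔE = E_6 - E_3 = 40.81710 eV

λ = hc/E = 1239.84 eV·nm / 40.81710 eV
λ = 30.376 nm

This is the γ-line of the Paschen series in C⁵⁺.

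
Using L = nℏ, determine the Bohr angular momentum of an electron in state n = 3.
3.1637e-34 J·s (or 3ℏ)

In the Bohr model, angular momentum is quantized:
L = nℏ

where ℏ = h/(2π) = 1.054572e-34 J·s

For n = 3:
L = 3 × 1.054572e-34 J·s
L = 3.1637e-34 J·s

This can also be written as L = 3ℏ.
The angular momentum is an integer multiple of the reduced Planck constant.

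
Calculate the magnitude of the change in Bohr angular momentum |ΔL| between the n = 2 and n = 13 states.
1.160e-33 J·s (or 11ℏ)

In the Bohr model, L_n = nℏ where ℏ = 1.05457e-34 J·s.

L_13 = 13ℏ = 1.37094e-33 J·s
L_2 = 2ℏ = 2.10914e-34 J·s

ΔL = L_13 - L_2 = (13 - 2)ℏ = 11ℏ
ΔL = 11 × 1.05457e-34 J·s = 1.160e-33 J·s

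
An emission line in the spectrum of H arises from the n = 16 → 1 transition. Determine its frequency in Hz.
3.27699e+15 Hz

First, find the transition energy:
E_16 = -13.6057 / 16² = -0.0531473 eV
E_1 = -13.6057 / 1² = -13.6057000 eV
|ΔE| = |E_1 - E_16| = 13.5525527 eV

Convert to Joules: E = 13.5525527 eV × (1.602177 × 10⁻¹⁹ J/eV) = 2.1713588e-18 J

Using E = hf:
f = E/h = 2.1713588e-18 J / (6.62607 × 10⁻³⁴ J·s)
f = 3.27699e+15 Hz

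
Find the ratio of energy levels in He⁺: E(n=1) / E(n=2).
4.000

Using E_n = -13.6057 Z² / n² eV with Z = 2:

E_1 = -13.6057 × 2² / 1² = -54.4228 / 1 = -54.422800000 eV
E_2 = -13.6057 × 2² / 2² = -54.4228 / 4 = -13.605700000 eV

The ratio is:
E_1/E_2 = (-54.422800000) / (-13.605700000)
E_1/E_2 = (-54.4228/1) / (-54.4228/4)
E_1/E_2 = 4/1
E_1/E_2 = 4.000
(Note: the Z² factors cancel in the ratio.)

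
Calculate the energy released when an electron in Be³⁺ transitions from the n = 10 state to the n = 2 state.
52.25 eV

The energy levels are E_n = -13.6057 Z² eV / n².

Energy at n = 10: E_10 = -13.6057 × 4² / 10² = -2.17691 eV
Energy at n = 2: E_2 = -13.6057 × 4² / 2² = -54.42280 eV

For emission (electron falling to lower state), the photon energy is:
E_photon = E_10 - E_2 = |-2.17691 - (-54.42280)|
E_photon = 52.25 eV

This energy is carried away by the emitted photon.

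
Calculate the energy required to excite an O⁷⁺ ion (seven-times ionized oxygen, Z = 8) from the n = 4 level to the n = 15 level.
50.55 eV

The energy levels of a hydrogen-like atom are E_n = -13.6057 Z² eV / n².

Energy at n = 4: E_4 = -13.6057 × 8² / 4² = -54.42280 eV
Energy at n = 15: E_15 = -13.6057 × 8² / 15² = -3.87007 eV

The excitation energy is the difference:
ΔE = E_15 - E_4
ΔE = -3.87007 - (-54.42280)
ΔE = 50.55 eV

Since this is positive, energy must be absorbed (photon absorption).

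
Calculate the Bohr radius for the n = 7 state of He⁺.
1.296484 nm (or 12.964842 Å)

The Bohr radius formula is:
r_n = n² a₀ / Z

where a₀ = 0.052917721 nm is the Bohr radius.

For He⁺ (Z = 2) at n = 7:
r_7 = 7² × 0.052917721 nm / 2
r_7 = 49 × 0.052917721 nm / 2
r_7 = 2.5929683 nm / 2
r_7 = 1.296484 nm

The electron orbits at approximately 1.296484 nm from the nucleus.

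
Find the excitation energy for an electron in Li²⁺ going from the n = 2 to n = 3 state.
17.007 eV

The energy levels of a hydrogen-like atom are E_n = -13.6057 Z² eV / n².

Energy at n = 2: E_2 = -13.6057 × 3² / 2² = -30.612825 eV
Energy at n = 3: E_3 = -13.6057 × 3² / 3² = -13.605700 eV

The excitation energy is the difference:
ΔE = E_3 - E_2
ΔE = -13.605700 - (-30.612825)
ΔE = 17.007 eV

Since this is positive, energy must be absorbed (photon absorption).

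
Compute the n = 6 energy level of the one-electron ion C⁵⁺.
-13.6057 eV

For hydrogen-like ions, the energy levels scale with Z²:
E_n = -13.6057 Z² / n² eV

For C⁵⁺ (Z = 6) at n = 6:
E_6 = -13.6057 × 6² / 6²
E_6 = -13.6057 × 36 / 36
E_6 = -489.8052 / 36
E_6 = -13.6057 eV

The energy is 36 times more negative than hydrogen at the same n due to the stronger nuclear charge.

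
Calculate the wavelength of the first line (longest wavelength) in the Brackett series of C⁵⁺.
112.501868 nm

The longest wavelength corresponds to the smallest energy transition in the series.
The Brackett series has all transitions ending at n_f = 4.

For C⁵⁺ (Z = 6), the first line (α-line) is the jump from n = 5 to n = 4:
E_5 = -13.6057 × 6² / 5² = -19.592208000 eV
E_4 = -13.6057 × 6² / 4² = -30.612825000 eV
ΔE = E_5 - E_4 = 11.020617000 eV

λ = hc/E = 1239.84 eV·nm / 11.020617000 eV
λ = 112.501868 nm

This is the α-line of the Brackett series in C⁵⁺.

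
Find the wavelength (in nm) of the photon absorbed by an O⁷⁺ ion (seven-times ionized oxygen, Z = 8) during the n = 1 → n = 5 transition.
1.48318 nm

First, find the transition energy using E_n = -13.6057 Z² / n² eV:
E_1 = -13.6057 × 8² / 1² = -870.7648000 eV
E_5 = -13.6057 × 8² / 5² = -34.8305920 eV

Photon energy: |ΔE| = |E_5 - E_1| = 835.9342080 eV

Convert to wavelength using E = hc/λ with hc = 1239.84 eV·nm:
λ = hc/E = 1239.84 eV·nm / 835.9342080 eV
λ = 1.48318 nm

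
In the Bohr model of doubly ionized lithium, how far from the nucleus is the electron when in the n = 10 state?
1.7639 nm (or 17.6392 Å)

The Bohr radius formula is:
r_n = n² a₀ / Z

where a₀ = 0.0529177 nm is the Bohr radius.

For Li²⁺ (Z = 3) at n = 10:
r_10 = 10² × 0.0529177 nm / 3
r_10 = 100 × 0.0529177 nm / 3
r_10 = 5.29177 nm / 3
r_10 = 1.7639 nm

The electron orbits at approximately 1.7639 nm from the nucleus.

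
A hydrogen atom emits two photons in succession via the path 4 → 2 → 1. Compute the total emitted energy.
12.7553 eV

The energy levels of hydrogen are E_n = -13.6057 / n² eV.

First transition (4 → 2):
ΔE₁ = |E_2 - E_4|
ΔE₁ = |-3.4014250000 - (-0.8503562500)| = 2.5510688 eV

Second transition (2 → 1):
ΔE₂ = |E_1 - E_2|
ΔE₂ = |-13.6057000000 - (-3.4014250000)| = 10.2042750 eV

Total energy released:
E_total = ΔE₁ + ΔE₂ = 2.5510688 + 10.2042750 = 12.7553 eV

Note: This equals the direct transition 4 → 1: 12.7553 eV ✓
Energy is conserved regardless of the path taken.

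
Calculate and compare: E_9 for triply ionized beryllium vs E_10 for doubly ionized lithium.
Be³⁺ at n = 9 (E = -2.69 eV)

Using E_n = -13.6057 Z² / n² eV:

Be³⁺ (Z = 4) at n = 9:
E = -13.6057 × 4² / 9² = -13.6057 × 16 / 81 = -2.68755 eV

Li²⁺ (Z = 3) at n = 10:
E = -13.6057 × 3² / 10² = -13.6057 × 9 / 100 = -1.22451 eV

Since -2.68755 eV < -1.22451 eV,
Be³⁺ at n = 9 is more tightly bound (requires more energy to ionize).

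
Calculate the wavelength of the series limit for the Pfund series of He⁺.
569.54 nm

The series limit corresponds to the transition from n = ∞ to n = 5.
This is the highest energy (shortest wavelength) transition in the Pfund series.

E_∞ = 0 eV
E_5 = -13.6057 × 2² / 5² = -2.176912 eV

Energy at series limit:
ΔE = E_∞ - E_5 = 0 - (-2.176912) = 2.176912 eV
λ = hc/E = 1239.84 eV·nm / 2.176912 eV = 569.54 nm

This energy equals the ionization energy from the n = 5 state of He⁺.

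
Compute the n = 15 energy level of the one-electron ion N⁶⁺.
-2.963019 eV

For hydrogen-like ions, the energy levels scale with Z²:
E_n = -13.6057 Z² / n² eV

For N⁶⁺ (Z = 7) at n = 15:
E_15 = -13.6057 × 7² / 15²
E_15 = -13.6057 × 49 / 225
E_15 = -666.6793 / 225
E_15 = -2.963019 eV

The energy is 49 times more negative than hydrogen at the same n due to the stronger nuclear charge.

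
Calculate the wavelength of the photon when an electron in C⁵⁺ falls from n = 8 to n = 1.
2.571471 nm

First, find the transition energy using E_n = -13.6057 Z² / n² eV:
E_8 = -13.6057 × 6² / 8² = -7.65320625 eV
E_1 = -13.6057 × 6² / 1² = -489.80520000 eV

Photon energy: |ΔE| = |E_1 - E_8| = 482.15199375 eV

Convert to wavelength using E = hc/λ with hc = 1239.84 eV·nm:
λ = hc/E = 1239.84 eV·nm / 482.15199375 eV
λ = 2.571471 nm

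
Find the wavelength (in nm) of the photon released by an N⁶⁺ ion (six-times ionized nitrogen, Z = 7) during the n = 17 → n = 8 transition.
152.8776 nm

First, find the transition energy using E_n = -13.6057 Z² / n² eV:
E_17 = -13.6057 × 7² / 17² = -2.30684879 eV
E_8 = -13.6057 × 7² / 8² = -10.41686406 eV

Photon energy: |ΔE| = |E_8 - E_17| = 8.11001527 eV

Convert to wavelength using E = hc/λ with hc = 1239.84 eV·nm:
λ = hc/E = 1239.84 eV·nm / 8.11001527 eV
λ = 152.8776 nm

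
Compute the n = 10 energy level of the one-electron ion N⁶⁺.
-6.66679 eV

For hydrogen-like ions, the energy levels scale with Z²:
E_n = -13.6057 Z² / n² eV

For N⁶⁺ (Z = 7) at n = 10:
E_10 = -13.6057 × 7² / 10²
E_10 = -13.6057 × 49 / 100
E_10 = -666.6793 / 100
E_10 = -6.66679 eV

The energy is 49 times more negative than hydrogen at the same n due to the stronger nuclear charge.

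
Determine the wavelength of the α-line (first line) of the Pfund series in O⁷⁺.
116.497 nm

The longest wavelength corresponds to the smallest energy transition in the series.
The Pfund series has all transitions ending at n_f = 5.

For O⁷⁺ (Z = 8), the first line (α-line) is the jump from n = 6 to n = 5:
E_6 = -13.6057 × 8² / 6² = -24.187911 eV
E_5 = -13.6057 × 8² / 5² = -34.830592 eV
ΔE = E_6 - E_5 = 10.642681 eV

λ = hc/E = 1239.84 eV·nm / 10.642681 eV
λ = 116.497 nm

This is the α-line of the Pfund series in O⁷⁺.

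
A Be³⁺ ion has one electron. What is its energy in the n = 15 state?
-0.967516 eV

For hydrogen-like ions, the energy levels scale with Z²:
E_n = -13.6057 Z² / n² eV

For Be³⁺ (Z = 4) at n = 15:
E_15 = -13.6057 × 4² / 15²
E_15 = -13.6057 × 16 / 225
E_15 = -217.6912 / 225
E_15 = -0.967516 eV

The energy is 16 times more negative than hydrogen at the same n due to the stronger nuclear charge.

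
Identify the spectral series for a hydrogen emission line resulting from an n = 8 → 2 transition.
Balmer series

The spectral series in hydrogen are named based on the final (lower) energy level:
- Lyman series: n_final = 1 (ultraviolet)
- Balmer series: n_final = 2 (visible/near-UV)
- Paschen series: n_final = 3 (infrared)
- Brackett series: n_final = 4 (infrared)
- Pfund series: n_final = 5 (far infrared)

Since this transition ends at n = 2, it belongs to the Balmer series.

For reference, this 8 → 2 line has photon energy
ΔE = 13.6057 eV × (1/2² - 1/8²) = 3.1888359 eV,
corresponding to wavelength λ = hc/ΔE = 1239.84 eV·nm / 3.1888359 eV = 388.806 nm in the visible/near-UV region.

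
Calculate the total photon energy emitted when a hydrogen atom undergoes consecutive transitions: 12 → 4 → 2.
3.307 eV

The energy levels of hydrogen are E_n = -13.6057 / n² eV.

First transition (12 → 4):
ΔE₁ = |E_4 - E_12|
ΔE₁ = |-0.850356250 - (-0.094484028)| = 0.755872 eV

Second transition (4 → 2):
ΔE₂ = |E_2 - E_4|
ΔE₂ = |-3.401425000 - (-0.850356250)| = 2.551069 eV

Total energy released:
E_total = ΔE₁ + ΔE₂ = 0.755872 + 2.551069 = 3.307 eV

Note: This equals the direct transition 12 → 2: 3.307 eV ✓
Energy is conserved regardless of the path taken.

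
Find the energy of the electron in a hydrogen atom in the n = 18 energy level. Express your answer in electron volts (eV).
-0.04 eV

The energy levels of a hydrogen-like atom are given by:
E_n = -13.6057 eV / n²

For n = 18:
E_18 = -13.6057 eV / 18²
E_18 = -13.6057 eV / 324
E_18 = -0.04 eV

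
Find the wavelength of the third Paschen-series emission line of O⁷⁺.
17.086 nm

The lines of a series are numbered from the longest wavelength (smallest ΔE) outward; the third line is the transition from n = n_f + 3 to n_f.
The Paschen series has all transitions ending at n_f = 3.

For O⁷⁺ (Z = 8), the third line (γ-line) is the jump from n = 6 to n = 3:
E_6 = -13.6057 × 8² / 6² = -24.18791 eV
E_3 = -13.6057 × 8² / 3² = -96.75164 eV
ΔE = E_6 - E_3 = 72.56373 eV

λ = hc/E = 1239.84 eV·nm / 72.56373 eV
λ = 17.086 nm

This is the γ-line of the Paschen series in O⁷⁺.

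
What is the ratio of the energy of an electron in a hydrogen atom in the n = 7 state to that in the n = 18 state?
6.61224

Using E_n = -13.6057 Z² / n² eV with Z = 1:

E_7 = -13.6057 / 7² = -13.6057 / 49 = -0.27766734694 eV
E_18 = -13.6057 / 18² = -13.6057 / 324 = -0.04199290123 eV

The ratio is:
E_7/E_18 = (-0.27766734694) / (-0.04199290123)
E_7/E_18 = (-13.6057/49) / (-13.6057/324)
E_7/E_18 = 324/49
E_7/E_18 = 6.61224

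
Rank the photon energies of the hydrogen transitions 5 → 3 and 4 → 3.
5 → 3

Calculate the energy for each transition:

Transition 5 → 3:
ΔE₁ = |E_3 - E_5| = |-13.6057/3² - (-13.6057/5²)|
ΔE₁ = |-1.51174444 - (-0.54422800)| = 0.96752 eV

Transition 4 → 3:
ΔE₂ = |E_3 - E_4| = |-13.6057/3² - (-13.6057/4²)|
ΔE₂ = |-1.51174444 - (-0.85035625)| = 0.66139 eV

Since 0.96752 eV > 0.66139 eV, the transition 5 → 3 emits the more energetic photon.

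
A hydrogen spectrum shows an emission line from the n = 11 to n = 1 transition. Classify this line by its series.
Lyman series

The spectral series in hydrogen are named based on the final (lower) energy level:
- Lyman series: n_final = 1 (ultraviolet)
- Balmer series: n_final = 2 (visible/near-UV)
- Paschen series: n_final = 3 (infrared)
- Brackett series: n_final = 4 (infrared)
- Pfund series: n_final = 5 (far infrared)

Since this transition ends at n = 1, it belongs to the Lyman series.

For reference, this 11 → 1 line has photon energy
ΔE = 13.6057 eV × (1/1² - 1/11²) = 13.493256 eV,
corresponding to wavelength λ = hc/ΔE = 1239.84 eV·nm / 13.493256 eV = 91.8859 nm in the ultraviolet region.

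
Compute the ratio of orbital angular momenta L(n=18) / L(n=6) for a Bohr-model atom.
3.00000

In the Bohr model, L_n = nℏ, so the ratio is purely the ratio of quantum numbers:

L_18/L_6 = 18ℏ / 6ℏ = 18/6 = 3.00000

The angular momentum scales linearly with n.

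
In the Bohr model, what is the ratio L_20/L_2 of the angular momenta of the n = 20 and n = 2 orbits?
10.00

In the Bohr model, L_n = nℏ, so the ratio is purely the ratio of quantum numbers:

L_20/L_2 = 20ℏ / 2ℏ = 20/2 = 10.00

The angular momentum scales linearly with n.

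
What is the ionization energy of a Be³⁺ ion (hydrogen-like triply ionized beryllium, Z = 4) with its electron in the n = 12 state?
1.51 eV

The ionization energy is the energy needed to remove the electron completely (n → ∞).

For a hydrogen-like ion with Z = 4, E_n = -13.6057 Z² / n² eV.

At n = 12: E_12 = -13.6057 × 4² / 12² = -1.51174 eV
At n = ∞: E_∞ = 0 eV

Ionization energy = E_∞ - E_12 = 0 - (-1.51174) = 1.51174 eV
Ionization energy ≈ 1.51 eV

This is also called the binding energy of the electron in state n = 12.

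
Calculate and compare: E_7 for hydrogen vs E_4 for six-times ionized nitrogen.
N⁶⁺ at n = 4 (E = -41.66746 eV)

Using E_n = -13.6057 Z² / n² eV:

H (Z = 1) at n = 7:
E = -13.6057 × 1² / 7² = -13.6057 × 1 / 49 = -0.27766735 eV

N⁶⁺ (Z = 7) at n = 4:
E = -13.6057 × 7² / 4² = -13.6057 × 49 / 16 = -41.66745625 eV

Since -41.66745625 eV < -0.27766735 eV,
N⁶⁺ at n = 4 is more tightly bound (requires more energy to ionize).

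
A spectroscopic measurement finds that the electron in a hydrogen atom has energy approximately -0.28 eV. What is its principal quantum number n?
n = 7

The exact energy levels follow E_n = -13.6057 eV / n².

The measured value (-0.28 eV) is reported to only 2 significant figures, so we must test candidate n values and see which one matches to that precision.

Candidate energies:
  n = 5:  E = -13.6057/5² = -0.54423 eV
  n = 6:  E = -13.6057/6² = -0.37794 eV
  n = 7:  E = -13.6057/7² = -0.27767 eV  ← matches
  n = 8:  E = -13.6057/8² = -0.21259 eV
  n = 9:  E = -13.6057/9² = -0.16797 eV

Checking against the measurement of -0.28 eV (2 sig figs), only n = 7 agrees:
E_7 = -0.27767 eV, which rounds to -0.28 eV ✓

Therefore n = 7.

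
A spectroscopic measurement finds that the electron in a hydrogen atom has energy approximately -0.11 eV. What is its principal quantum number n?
n = 11

The exact energy levels follow E_n = -13.6057 eV / n².

The measured value (-0.11 eV) is reported to only 2 significant figures, so we must test candidate n values and see which one matches to that precision.

Candidate energies:
  n = 9:  E = -13.6057/9² = -0.16797 eV
  n = 10:  E = -13.6057/10² = -0.13606 eV
  n = 11:  E = -13.6057/11² = -0.11244 eV  ← matches
  n = 12:  E = -13.6057/12² = -0.09448 eV
  n = 13:  E = -13.6057/13² = -0.08051 eV

Checking against the measurement of -0.11 eV (2 sig figs), only n = 11 agrees:
E_11 = -0.11244 eV, which rounds to -0.11 eV ✓

Therefore n = 11.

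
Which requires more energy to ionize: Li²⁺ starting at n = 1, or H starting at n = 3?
Li²⁺ at n = 1 (E = -122.45130 eV)

Using E_n = -13.6057 Z² / n² eV:

Li²⁺ (Z = 3) at n = 1:
E = -13.6057 × 3² / 1² = -13.6057 × 9 / 1 = -122.45130000 eV

H (Z = 1) at n = 3:
E = -13.6057 × 1² / 3² = -13.6057 × 1 / 9 = -1.51174444 eV

Since -122.45130000 eV < -1.51174444 eV,
Li²⁺ at n = 1 is more tightly bound (requires more energy to ionize).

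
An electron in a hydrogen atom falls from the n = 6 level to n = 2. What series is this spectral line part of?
Balmer series

The spectral series in hydrogen are named based on the final (lower) energy level:
- Lyman series: n_final = 1 (ultraviolet)
- Balmer series: n_final = 2 (visible/near-UV)
- Paschen series: n_final = 3 (infrared)
- Brackett series: n_final = 4 (infrared)
- Pfund series: n_final = 5 (far infrared)

Since this transition ends at n = 2, it belongs to the Balmer series.

For reference, this 6 → 2 line has photon energy
ΔE = 13.6057 eV × (1/2² - 1/6²) = 3.0234889 eV,
corresponding to wavelength λ = hc/ΔE = 1239.84 eV·nm / 3.0234889 eV = 410.069 nm in the visible/near-UV region.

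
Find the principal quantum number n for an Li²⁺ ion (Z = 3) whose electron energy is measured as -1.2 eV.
n = 10

The exact energy levels follow E_n = -13.6057 Z² / n² eV with Z = 3.

The measured value (-1.2 eV) is reported to only 2 significant figures, so we must test candidate n values and see which one matches to that precision.

Candidate energies:
  n = 8:  E = -13.6057 × 3² / 8² = -1.91330 eV
  n = 9:  E = -13.6057 × 3² / 9² = -1.51174 eV
  n = 10:  E = -13.6057 × 3² / 10² = -1.22451 eV  ← matches
  n = 11:  E = -13.6057 × 3² / 11² = -1.01199 eV
  n = 12:  E = -13.6057 × 3² / 12² = -0.85036 eV

Checking against the measurement of -1.2 eV (2 sig figs), only n = 10 agrees:
E_10 = -1.22451 eV, which rounds to -1.2 eV ✓

Therefore n = 10.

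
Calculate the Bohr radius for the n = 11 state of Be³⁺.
1.600761 nm (or 16.007611 Å)

The Bohr radius formula is:
r_n = n² a₀ / Z

where a₀ = 0.052917721 nm is the Bohr radius.

For Be³⁺ (Z = 4) at n = 11:
r_11 = 11² × 0.052917721 nm / 4
r_11 = 121 × 0.052917721 nm / 4
r_11 = 6.4030442 nm / 4
r_11 = 1.600761 nm

The electron orbits at approximately 1.600761 nm from the nucleus.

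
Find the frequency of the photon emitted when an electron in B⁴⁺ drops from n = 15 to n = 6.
1.919e+15 Hz

First, find the transition energy:
E_15 = -13.6057 × 5² / 15² = -1.511744 eV
E_6 = -13.6057 × 5² / 6² = -9.448403 eV
|ΔE| = |E_6 - E_15| = 7.936659 eV

Convert to Joules: E = 7.936659 eV × (1.602177 × 10⁻¹⁹ J/eV) = 1.27159e-18 J

Using E = hf:
f = E/h = 1.27159e-18 J / (6.62607 × 10⁻³⁴ J·s)
f = 1.919e+15 Hz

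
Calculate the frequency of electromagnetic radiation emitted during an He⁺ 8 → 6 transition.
1.60e+14 Hz

First, find the transition energy:
E_8 = -13.6057 × 2² / 8² = -0.850356 eV
E_6 = -13.6057 × 2² / 6² = -1.511744 eV
|ΔE| = |E_6 - E_8| = 0.661388 eV

Convert to Joules: E = 0.661388 eV × (1.602177 × 10⁻¹⁹ J/eV) = 1.0597e-19 J

Using E = hf:
f = E/h = 1.0597e-19 J / (6.62607 × 10⁻³⁴ J·s)
f = 1.60e+14 Hz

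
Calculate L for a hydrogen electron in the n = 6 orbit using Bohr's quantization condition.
6.3274e-34 J·s (or 6ℏ)

In the Bohr model, angular momentum is quantized:
L = nℏ

where ℏ = h/(2π) = 1.054572e-34 J·s

For n = 6:
L = 6 × 1.054572e-34 J·s
L = 6.3274e-34 J·s

This can also be written as L = 6ℏ.
The angular momentum is an integer multiple of the reduced Planck constant.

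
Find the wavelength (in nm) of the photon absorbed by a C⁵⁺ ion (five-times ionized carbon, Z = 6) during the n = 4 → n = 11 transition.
46.67220 nm

First, find the transition energy using E_n = -13.6057 Z² / n² eV:
E_4 = -13.6057 × 6² / 4² = -30.6128250 eV
E_11 = -13.6057 × 6² / 11² = -4.0479769 eV

Photon energy: |ΔE| = |E_11 - E_4| = 26.5648481 eV

Convert to wavelength using E = hc/λ with hc = 1239.84 eV·nm:
λ = hc/E = 1239.84 eV·nm / 26.5648481 eV
λ = 46.67220 nm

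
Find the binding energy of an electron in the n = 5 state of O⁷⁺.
34.830592 eV

The ionization energy is the energy needed to remove the electron completely (n → ∞).

For a hydrogen-like ion with Z = 8, E_n = -13.6057 Z² / n² eV.

At n = 5: E_5 = -13.6057 × 8² / 5² = -34.830592000 eV
At n = ∞: E_∞ = 0 eV

Ionization energy = E_∞ - E_5 = 0 - (-34.830592000) = 34.830592000 eV
Ionization energy ≈ 34.830592 eV

This is also called the binding energy of the electron in state n = 5.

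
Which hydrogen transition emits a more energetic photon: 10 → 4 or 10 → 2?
10 → 2

Calculate the energy for each transition:

Transition 10 → 4:
ΔE₁ = |E_4 - E_10| = |-13.6057/4² - (-13.6057/10²)|
ΔE₁ = |-0.8503562500 - (-0.1360570000)| = 0.7142993 eV

Transition 10 → 2:
ΔE₂ = |E_2 - E_10| = |-13.6057/2² - (-13.6057/10²)|
ΔE₂ = |-3.4014250000 - (-0.1360570000)| = 3.2653680 eV

Since 3.2653680 eV > 0.7142993 eV, the transition 10 → 2 emits the more energetic photon.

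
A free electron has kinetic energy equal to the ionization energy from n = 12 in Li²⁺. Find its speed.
5.469e+05 m/s (or 0.18243% of c)

The binding energy at n = 12 for Li²⁺ is:
E_12 = -13.6057 × 3²/12² = -0.8503563 eV
|E_12| = 0.8503563 eV

Convert to Joules:
KE = 0.8503563 eV × (1.602177 × 10⁻¹⁹ J/eV) = 1.36242e-19 J

Using KE = ½mv²:
v = √(2·KE/m_e)
v = √(2 × 1.36242e-19 J / 9.10938 × 10⁻³¹ kg)
v = 5.469e+05 m/s

This is approximately 0.18243% the speed of light.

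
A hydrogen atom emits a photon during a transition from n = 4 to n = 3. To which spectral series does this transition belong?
Paschen series

The spectral series in hydrogen are named based on the final (lower) energy level:
- Lyman series: n_final = 1 (ultraviolet)
- Balmer series: n_final = 2 (visible/near-UV)
- Paschen series: n_final = 3 (infrared)
- Brackett series: n_final = 4 (infrared)
- Pfund series: n_final = 5 (far infrared)

Since this transition ends at n = 3, it belongs to the Paschen series.

For reference, this 4 → 3 line has photon energy
ΔE = 13.6057 eV × (1/3² - 1/4²) = 0.66138819 eV,
corresponding to wavelength λ = hc/ΔE = 1239.84 eV·nm / 0.66138819 eV = 1874.60 nm in the infrared region.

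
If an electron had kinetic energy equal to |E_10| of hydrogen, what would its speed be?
2.18769e+05 m/s (or 0.0730% of c)

The binding energy at n = 10 for hydrogen is:
E_10 = -13.6057/10² = -0.136057000 eV
|E_10| = 0.136057000 eV

Convert to Joules:
KE = 0.136057000 eV × (1.602177 × 10⁻¹⁹ J/eV) = 2.1798740e-20 J

Using KE = ½mv²:
v = √(2·KE/m_e)
v = √(2 × 2.1798740e-20 J / 9.10938 × 10⁻³¹ kg)
v = 2.18769e+05 m/s

This is approximately 0.0730% the speed of light.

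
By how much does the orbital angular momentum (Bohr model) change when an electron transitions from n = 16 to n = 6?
1.05457e-33 J·s (or 10ℏ)

In the Bohr model, L_n = nℏ where ℏ = 1.0545718e-34 J·s.

L_16 = 16ℏ = 1.6873149e-33 J·s
L_6 = 6ℏ = 6.3274308e-34 J·s

ΔL = L_16 - L_6 = (16 - 6)ℏ = 10ℏ
ΔL = 10 × 1.0545718e-34 J·s = 1.05457e-33 J·s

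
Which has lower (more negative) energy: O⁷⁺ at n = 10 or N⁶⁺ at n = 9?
O⁷⁺ at n = 10 (E = -8.707648 eV)

Using E_n = -13.6057 Z² / n² eV:

O⁷⁺ (Z = 8) at n = 10:
E = -13.6057 × 8² / 10² = -13.6057 × 64 / 100 = -8.707648000 eV

N⁶⁺ (Z = 7) at n = 9:
E = -13.6057 × 7² / 9² = -13.6057 × 49 / 81 = -8.230608642 eV

Since -8.707648000 eV < -8.230608642 eV,
O⁷⁺ at n = 10 is more tightly bound (requires more energy to ionize).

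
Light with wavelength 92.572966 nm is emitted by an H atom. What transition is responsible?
n = 8 → n = 1

First, find the photon energy from the wavelength (hc = 1239.84 eV·nm):
E = hc/λ = 1239.84 eV·nm / 92.572966 nm = 13.393111 eV

The energy levels of hydrogen satisfy E_n = -13.6057 / n² eV, so an emission n_i → n_f releases
ΔE = 13.6057 × (1/n_f² − 1/n_i²) eV.

Setting ΔE equal to the photon energy:
1/n_f² − 1/n_i² = 13.393111 / 13.6057 = 0.98437500

Since 1/n_i² must be positive, we need 1/n_f² > 0.98437500, i.e. n_f ≤ 1. For each allowed n_f, solve n_i = (1/n_f² − 0.98437500)^(−1/2) and check whether it is a whole number:
  n_f = 1: 1/n_i² = 1.00000000 − 0.98437500 = 0.01562500 → n_i = 8.000  → integer, n_i = 8 ✓

Only n_f = 1 gives an integer upper level, n_i = 8.

The transition is from n = 8 to n = 1 (emission).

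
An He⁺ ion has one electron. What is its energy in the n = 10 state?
-0.544228 eV

For hydrogen-like ions, the energy levels scale with Z²:
E_n = -13.6057 Z² / n² eV

For He⁺ (Z = 2) at n = 10:
E_10 = -13.6057 × 2² / 10²
E_10 = -13.6057 × 4 / 100
E_10 = -54.4228 / 100
E_10 = -0.544228 eV

The energy is 4 times more negative than hydrogen at the same n due to the stronger nuclear charge.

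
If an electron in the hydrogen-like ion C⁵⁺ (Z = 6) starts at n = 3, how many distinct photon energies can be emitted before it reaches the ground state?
3

The electron can occupy levels n = 1, 2, ..., 3 during de-excitation — that is m = 3 - 1 + 1 = 3 distinct levels.

The number of distinct spectral lines equals the number of ways to choose 2 of these m levels (each pair gives one possible emission transition):

Number of lines = m(m-1)/2 = 3×2/2 = 3

These correspond to all possible transitions between the 3 levels:
3 → 2, 3 → 1, 2 → 1

Each transition produces a photon with a unique energy (and thus wavelength). This count does not depend on Z.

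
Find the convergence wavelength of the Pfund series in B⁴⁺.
91.127 nm

The series limit corresponds to the transition from n = ∞ to n = 5.
This is the highest energy (shortest wavelength) transition in the Pfund series.

E_∞ = 0 eV
E_5 = -13.6057 × 5² / 5² = -13.60570 eV

Energy at series limit:
ΔE = E_∞ - E_5 = 0 - (-13.60570) = 13.60570 eV
λ = hc/E = 1239.84 eV·nm / 13.60570 eV = 91.127 nm

This energy equals the ionization energy from the n = 5 state of B⁴⁺.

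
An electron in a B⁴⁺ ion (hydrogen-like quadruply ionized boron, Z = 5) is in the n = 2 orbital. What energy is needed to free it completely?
85.0356 eV

The ionization energy is the energy needed to remove the electron completely (n → ∞).

For a hydrogen-like ion with Z = 5, E_n = -13.6057 Z² / n² eV.

At n = 2: E_2 = -13.6057 × 5² / 2² = -85.0356250 eV
At n = ∞: E_∞ = 0 eV

Ionization energy = E_∞ - E_2 = 0 - (-85.0356250) = 85.0356250 eV
Ionization energy ≈ 85.0356 eV

This is also called the binding energy of the electron in state n = 2.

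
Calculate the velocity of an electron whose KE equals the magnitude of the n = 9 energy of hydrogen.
2.431e+05 m/s (or 0.081% of c)

The binding energy at n = 9 for hydrogen is:
E_9 = -13.6057/9² = -0.1679716 eV
|E_9| = 0.1679716 eV

Convert to Joules:
KE = 0.1679716 eV × (1.602177 × 10⁻¹⁹ J/eV) = 2.69120e-20 J

Using KE = ½mv²:
v = √(2·KE/m_e)
v = √(2 × 2.69120e-20 J / 9.10938 × 10⁻³¹ kg)
v = 2.431e+05 m/s

This is approximately 0.081% the speed of light.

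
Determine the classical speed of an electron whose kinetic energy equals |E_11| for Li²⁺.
5.97e+05 m/s (or 0.1990% of c)

The binding energy at n = 11 for Li²⁺ is:
E_11 = -13.6057 × 3²/11² = -1.011994 eV
|E_11| = 1.011994 eV

Convert to Joules:
KE = 1.011994 eV × (1.602177 × 10⁻¹⁹ J/eV) = 1.6214e-19 J

Using KE = ½mv²:
v = √(2·KE/m_e)
v = √(2 × 1.6214e-19 J / 9.10938 × 10⁻³¹ kg)
v = 5.97e+05 m/s

This is approximately 0.1990% the speed of light.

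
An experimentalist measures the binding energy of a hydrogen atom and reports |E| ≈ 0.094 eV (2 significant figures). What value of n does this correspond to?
n = 12

The exact energy levels follow E_n = -13.6057 eV / n².

The measured value (-0.094 eV) is reported to only 2 significant figures, so we must test candidate n values and see which one matches to that precision.

Candidate energies:
  n = 10:  E = -13.6057/10² = -0.13606 eV
  n = 11:  E = -13.6057/11² = -0.11244 eV
  n = 12:  E = -13.6057/12² = -0.09448 eV  ← matches
  n = 13:  E = -13.6057/13² = -0.08051 eV
  n = 14:  E = -13.6057/14² = -0.06942 eV

Checking against the measurement of -0.094 eV (2 sig figs), only n = 12 agrees:
E_12 = -0.09448 eV, which rounds to -0.094 eV ✓

Therefore n = 12.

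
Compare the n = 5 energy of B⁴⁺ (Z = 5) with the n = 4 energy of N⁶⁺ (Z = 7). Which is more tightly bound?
N⁶⁺ at n = 4 (E = -41.66746 eV)

Using E_n = -13.6057 Z² / n² eV:

B⁴⁺ (Z = 5) at n = 5:
E = -13.6057 × 5² / 5² = -13.6057 × 25 / 25 = -13.60570000 eV

N⁶⁺ (Z = 7) at n = 4:
E = -13.6057 × 7² / 4² = -13.6057 × 49 / 16 = -41.66745625 eV

Since -41.66745625 eV < -13.60570000 eV,
N⁶⁺ at n = 4 is more tightly bound (requires more energy to ionize).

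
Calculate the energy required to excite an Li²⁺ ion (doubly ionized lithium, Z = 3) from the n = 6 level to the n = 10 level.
2.177 eV

The energy levels of a hydrogen-like atom are E_n = -13.6057 Z² eV / n².

Energy at n = 6: E_6 = -13.6057 × 3² / 6² = -3.401425 eV
Energy at n = 10: E_10 = -13.6057 × 3² / 10² = -1.224513 eV

The excitation energy is the difference:
ΔE = E_10 - E_6
ΔE = -1.224513 - (-3.401425)
ΔE = 2.177 eV

Since this is positive, energy must be absorbed (photon absorption).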